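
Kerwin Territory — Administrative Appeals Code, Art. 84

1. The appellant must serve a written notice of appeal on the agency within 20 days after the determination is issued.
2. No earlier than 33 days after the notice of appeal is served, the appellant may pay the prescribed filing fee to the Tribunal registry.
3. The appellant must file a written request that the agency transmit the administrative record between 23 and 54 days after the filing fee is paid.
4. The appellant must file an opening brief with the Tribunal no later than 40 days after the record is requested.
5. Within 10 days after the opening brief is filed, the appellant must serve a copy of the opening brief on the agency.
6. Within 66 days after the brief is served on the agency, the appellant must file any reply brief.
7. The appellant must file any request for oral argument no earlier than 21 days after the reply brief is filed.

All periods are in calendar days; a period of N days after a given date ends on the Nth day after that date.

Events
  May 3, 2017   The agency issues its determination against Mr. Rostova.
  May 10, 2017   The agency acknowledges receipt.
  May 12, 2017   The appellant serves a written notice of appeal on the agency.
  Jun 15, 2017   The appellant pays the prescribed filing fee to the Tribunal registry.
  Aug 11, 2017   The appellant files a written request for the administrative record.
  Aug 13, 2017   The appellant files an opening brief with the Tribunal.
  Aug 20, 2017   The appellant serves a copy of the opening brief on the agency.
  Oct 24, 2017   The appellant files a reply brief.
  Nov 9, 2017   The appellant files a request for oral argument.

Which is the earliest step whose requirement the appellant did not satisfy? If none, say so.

Step 3

Step 1: 20 days after May 3, 2017 (when the determination is issued) is May 23, 2017; May 12, 2017 is within that limit.
Step 2: the earliest permitted date is 33 days after May 12, 2017 (when the notice of appeal is served), i.e. Jun 14, 2017; Jun 15, 2017 is on or after that date.
Step 3: the window is 23–54 days after Jun 15, 2017 (when the filing fee is paid), so Jul 8, 2017 through Aug 8, 2017; done Aug 11, 2017 — 3 days after the window closed.
The procedure was therefore not followed at step 3.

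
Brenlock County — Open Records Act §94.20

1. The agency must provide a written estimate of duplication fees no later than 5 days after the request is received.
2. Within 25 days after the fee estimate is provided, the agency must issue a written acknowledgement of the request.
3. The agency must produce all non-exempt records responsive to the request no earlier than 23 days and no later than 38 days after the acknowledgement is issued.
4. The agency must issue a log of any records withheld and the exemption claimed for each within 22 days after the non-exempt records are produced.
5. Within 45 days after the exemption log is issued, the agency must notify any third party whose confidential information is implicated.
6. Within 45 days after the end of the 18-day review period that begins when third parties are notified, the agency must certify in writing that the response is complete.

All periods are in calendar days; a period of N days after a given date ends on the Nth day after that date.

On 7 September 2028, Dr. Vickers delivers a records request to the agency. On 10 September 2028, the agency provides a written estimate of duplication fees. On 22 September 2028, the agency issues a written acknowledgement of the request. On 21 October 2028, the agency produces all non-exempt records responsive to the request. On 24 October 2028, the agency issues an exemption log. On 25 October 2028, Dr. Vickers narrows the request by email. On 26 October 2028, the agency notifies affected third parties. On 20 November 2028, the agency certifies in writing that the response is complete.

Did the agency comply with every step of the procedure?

Yes

(1) due by 7 September 2028 + 5 days = 12 September 2028; completed 10 September 2028, before the deadline.
(2) due by 10 September 2028 + 25 days = 5 October 2028; completed 22 September 2028, before the deadline.
(3) the permitted window runs from 22 September 2028 + 23 = 15 October 2028 to 22 September 2028 + 38 = 30 October 2028; done 21 October 2028, which is between those dates.
(4) due by 21 October 2028 + 22 days = 12 November 2028; completed 24 October 2028, before the deadline.
(5) due by 24 October 2028 + 45 days = 8 December 2028; done 26 October 2028 — timely.
(6) due by 13 November 2028 + 45 days = 28 December 2028; 20 November 2028 is within that limit.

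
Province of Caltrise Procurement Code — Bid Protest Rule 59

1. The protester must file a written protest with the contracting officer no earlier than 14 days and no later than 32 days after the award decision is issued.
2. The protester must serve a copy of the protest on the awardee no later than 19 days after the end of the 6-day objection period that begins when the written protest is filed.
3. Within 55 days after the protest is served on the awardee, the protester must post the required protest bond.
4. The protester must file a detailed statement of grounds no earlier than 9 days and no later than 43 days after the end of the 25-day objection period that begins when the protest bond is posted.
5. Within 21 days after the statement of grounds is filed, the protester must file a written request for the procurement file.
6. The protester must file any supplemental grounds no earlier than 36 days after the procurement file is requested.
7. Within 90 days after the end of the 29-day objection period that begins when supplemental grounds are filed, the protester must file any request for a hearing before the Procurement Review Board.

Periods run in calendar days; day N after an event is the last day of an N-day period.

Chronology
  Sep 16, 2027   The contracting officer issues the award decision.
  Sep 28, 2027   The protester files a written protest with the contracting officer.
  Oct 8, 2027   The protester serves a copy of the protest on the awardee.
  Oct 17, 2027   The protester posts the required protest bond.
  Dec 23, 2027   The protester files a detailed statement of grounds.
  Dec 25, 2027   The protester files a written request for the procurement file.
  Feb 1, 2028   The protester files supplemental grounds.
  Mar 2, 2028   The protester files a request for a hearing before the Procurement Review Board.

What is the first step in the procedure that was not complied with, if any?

Step 1 — 14 and 32 days from Sep 16, 2027 (when the award decision is issued) are Sep 30, 2027 and Oct 18, 2027 respectively; Sep 28, 2027 is 2 days too early.

Step 1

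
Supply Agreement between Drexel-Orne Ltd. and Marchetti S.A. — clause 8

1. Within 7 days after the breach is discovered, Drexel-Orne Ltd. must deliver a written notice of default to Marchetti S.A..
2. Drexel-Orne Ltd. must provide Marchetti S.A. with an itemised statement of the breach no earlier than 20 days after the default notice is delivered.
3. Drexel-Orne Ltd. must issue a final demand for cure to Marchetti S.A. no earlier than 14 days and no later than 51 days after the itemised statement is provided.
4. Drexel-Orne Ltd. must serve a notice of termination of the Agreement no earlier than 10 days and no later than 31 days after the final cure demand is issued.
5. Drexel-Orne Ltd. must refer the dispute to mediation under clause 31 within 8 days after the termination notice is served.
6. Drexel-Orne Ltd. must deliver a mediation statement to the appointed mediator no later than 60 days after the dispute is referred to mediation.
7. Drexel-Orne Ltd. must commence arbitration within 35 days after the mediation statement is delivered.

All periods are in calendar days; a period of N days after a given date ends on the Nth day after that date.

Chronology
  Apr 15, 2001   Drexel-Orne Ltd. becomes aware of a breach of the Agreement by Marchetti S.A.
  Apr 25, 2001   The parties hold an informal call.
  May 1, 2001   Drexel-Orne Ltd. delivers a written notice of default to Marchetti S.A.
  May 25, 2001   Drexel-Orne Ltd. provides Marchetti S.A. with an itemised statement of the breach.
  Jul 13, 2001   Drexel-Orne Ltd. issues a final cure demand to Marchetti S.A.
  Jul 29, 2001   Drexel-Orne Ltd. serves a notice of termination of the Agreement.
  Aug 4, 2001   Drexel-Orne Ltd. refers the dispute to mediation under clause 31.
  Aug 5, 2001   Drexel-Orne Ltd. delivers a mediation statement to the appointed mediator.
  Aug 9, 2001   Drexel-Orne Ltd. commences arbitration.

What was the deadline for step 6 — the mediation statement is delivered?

Step 6 runs from Aug 4, 2001, when the dispute is referred to mediation. 60 days after Aug 4, 2001 is Oct 3, 2001.

Oct 3, 2001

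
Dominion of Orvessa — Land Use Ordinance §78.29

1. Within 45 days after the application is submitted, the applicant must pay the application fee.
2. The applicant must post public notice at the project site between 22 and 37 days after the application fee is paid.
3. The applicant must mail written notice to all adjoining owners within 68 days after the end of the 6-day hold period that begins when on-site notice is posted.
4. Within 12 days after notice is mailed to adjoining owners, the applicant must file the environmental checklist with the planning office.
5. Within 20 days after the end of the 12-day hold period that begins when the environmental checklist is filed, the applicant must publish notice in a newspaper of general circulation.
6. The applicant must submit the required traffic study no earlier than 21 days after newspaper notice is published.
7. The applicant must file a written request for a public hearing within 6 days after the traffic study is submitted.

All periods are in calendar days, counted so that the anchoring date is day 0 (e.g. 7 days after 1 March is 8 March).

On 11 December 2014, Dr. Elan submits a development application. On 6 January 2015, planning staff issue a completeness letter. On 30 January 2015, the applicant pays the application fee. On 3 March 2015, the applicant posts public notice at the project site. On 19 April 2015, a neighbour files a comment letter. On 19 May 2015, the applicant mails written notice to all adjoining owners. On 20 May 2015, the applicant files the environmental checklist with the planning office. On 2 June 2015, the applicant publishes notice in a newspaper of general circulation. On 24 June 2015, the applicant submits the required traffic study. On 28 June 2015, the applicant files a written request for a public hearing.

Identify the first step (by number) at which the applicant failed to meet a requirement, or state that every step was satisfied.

Step 1

Step 1: 45 days after 11 December 2014 (when the application is submitted) is 25 January 2015; 30 January 2015 misses that deadline by 5 days.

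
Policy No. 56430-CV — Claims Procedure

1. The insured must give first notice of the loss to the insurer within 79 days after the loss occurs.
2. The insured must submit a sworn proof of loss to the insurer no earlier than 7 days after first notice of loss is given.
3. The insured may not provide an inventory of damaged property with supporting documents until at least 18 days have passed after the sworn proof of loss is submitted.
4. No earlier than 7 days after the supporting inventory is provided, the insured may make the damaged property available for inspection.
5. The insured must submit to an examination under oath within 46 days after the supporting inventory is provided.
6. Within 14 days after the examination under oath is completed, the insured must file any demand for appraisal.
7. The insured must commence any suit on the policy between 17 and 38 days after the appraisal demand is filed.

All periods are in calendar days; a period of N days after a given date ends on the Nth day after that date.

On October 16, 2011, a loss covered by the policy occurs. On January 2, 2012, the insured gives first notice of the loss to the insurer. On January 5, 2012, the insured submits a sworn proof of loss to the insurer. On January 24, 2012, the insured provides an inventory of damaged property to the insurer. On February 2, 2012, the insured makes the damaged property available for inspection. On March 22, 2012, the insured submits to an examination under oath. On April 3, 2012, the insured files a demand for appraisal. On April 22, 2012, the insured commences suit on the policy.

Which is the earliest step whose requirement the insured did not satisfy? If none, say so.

Step 2

(1) due by October 16, 2011 + 79 days = January 3, 2012; done January 2, 2012 — timely.
(2) permitted from January 2, 2012 + 7 days = January 9, 2012 onward; January 5, 2012 is 4 days before the earliest permitted date.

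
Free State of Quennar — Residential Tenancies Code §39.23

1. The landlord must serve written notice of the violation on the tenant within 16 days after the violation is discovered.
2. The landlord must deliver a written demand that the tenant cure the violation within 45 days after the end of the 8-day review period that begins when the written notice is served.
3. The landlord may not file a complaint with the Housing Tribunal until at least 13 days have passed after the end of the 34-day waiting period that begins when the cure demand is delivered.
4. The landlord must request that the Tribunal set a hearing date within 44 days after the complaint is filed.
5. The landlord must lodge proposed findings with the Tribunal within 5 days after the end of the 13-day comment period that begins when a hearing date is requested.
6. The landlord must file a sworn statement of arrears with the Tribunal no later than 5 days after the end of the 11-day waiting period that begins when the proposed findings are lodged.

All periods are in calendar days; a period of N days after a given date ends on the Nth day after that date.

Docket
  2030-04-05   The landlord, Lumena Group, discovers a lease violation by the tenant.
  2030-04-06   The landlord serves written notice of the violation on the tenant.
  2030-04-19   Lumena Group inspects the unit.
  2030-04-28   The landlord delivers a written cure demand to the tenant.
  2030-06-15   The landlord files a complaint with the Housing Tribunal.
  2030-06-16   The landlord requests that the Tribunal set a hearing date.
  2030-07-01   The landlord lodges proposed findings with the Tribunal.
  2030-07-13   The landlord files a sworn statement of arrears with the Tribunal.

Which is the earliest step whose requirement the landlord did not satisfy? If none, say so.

None — every step was satisfied

Step 1: 16 days after 2030-04-05 (when the violation is discovered) is 2030-04-21; 2030-04-06 is within that limit.
Step 2: 45 days after 2030-04-14 (end of the 8-day review period, which began when the written notice is served on 2030-04-06) is 2030-05-29; done 2030-04-28 — timely.
Step 3: the earliest permitted date is 13 days after 2030-06-01 (end of the 34-day waiting period, which began when the cure demand is delivered on 2030-04-28), i.e. 2030-06-14; 2030-06-15 is on or after that date.
Step 4: 44 days after 2030-06-15 (when the complaint is filed) is 2030-07-29; completed 2030-06-16, before the deadline.
Step 5: 5 days after 2030-06-29 (end of the 13-day comment period, which began when a hearing date is requested on 2030-06-16) is 2030-07-04; completed 2030-07-01, before the deadline.
Step 6: 5 days after 2030-07-12 (end of the 11-day waiting period, which began when the proposed findings are lodged on 2030-07-01) is 2030-07-17; done 2030-07-13 — timely.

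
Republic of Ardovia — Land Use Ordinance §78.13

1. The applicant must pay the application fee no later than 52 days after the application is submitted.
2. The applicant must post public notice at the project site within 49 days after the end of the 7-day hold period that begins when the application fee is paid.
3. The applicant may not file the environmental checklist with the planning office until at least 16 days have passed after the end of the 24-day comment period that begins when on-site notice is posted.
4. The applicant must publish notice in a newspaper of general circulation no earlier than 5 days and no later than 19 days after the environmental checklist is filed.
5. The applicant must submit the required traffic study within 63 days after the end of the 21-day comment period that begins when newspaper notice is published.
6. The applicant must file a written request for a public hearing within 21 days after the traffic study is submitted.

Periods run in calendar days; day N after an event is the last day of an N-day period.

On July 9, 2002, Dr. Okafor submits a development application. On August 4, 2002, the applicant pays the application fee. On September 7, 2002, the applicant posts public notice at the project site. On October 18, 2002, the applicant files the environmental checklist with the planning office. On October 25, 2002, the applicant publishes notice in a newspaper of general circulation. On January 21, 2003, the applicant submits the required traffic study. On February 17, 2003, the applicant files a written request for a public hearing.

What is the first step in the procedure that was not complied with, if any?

Step 1 — counting 52 days from July 9, 2002 (when the application is submitted) gives a deadline of August 30, 2002; done August 4, 2002 — timely.
Step 2 — counting 49 days from August 11, 2002 (end of the 7-day hold period, which began when the application fee is paid on August 4, 2002) gives a deadline of September 29, 2002; completed September 7, 2002, before the deadline.
Step 3 — must wait 16 days from October 1, 2002 (end of the 24-day comment period, which began when on-site notice is posted on September 7, 2002), so not before October 17, 2002; done October 18, 2002, after the minimum wait.
Step 4 — 5 and 19 days from October 18, 2002 (when the environmental checklist is filed) are October 23, 2002 and November 6, 2002 respectively; October 25, 2002 falls inside that range.
Step 5 — counting 63 days from November 15, 2002 (end of the 21-day comment period, which began when newspaper notice is published on October 25, 2002) gives a deadline of January 17, 2003; January 21, 2003 misses that deadline by 4 days.

Step 5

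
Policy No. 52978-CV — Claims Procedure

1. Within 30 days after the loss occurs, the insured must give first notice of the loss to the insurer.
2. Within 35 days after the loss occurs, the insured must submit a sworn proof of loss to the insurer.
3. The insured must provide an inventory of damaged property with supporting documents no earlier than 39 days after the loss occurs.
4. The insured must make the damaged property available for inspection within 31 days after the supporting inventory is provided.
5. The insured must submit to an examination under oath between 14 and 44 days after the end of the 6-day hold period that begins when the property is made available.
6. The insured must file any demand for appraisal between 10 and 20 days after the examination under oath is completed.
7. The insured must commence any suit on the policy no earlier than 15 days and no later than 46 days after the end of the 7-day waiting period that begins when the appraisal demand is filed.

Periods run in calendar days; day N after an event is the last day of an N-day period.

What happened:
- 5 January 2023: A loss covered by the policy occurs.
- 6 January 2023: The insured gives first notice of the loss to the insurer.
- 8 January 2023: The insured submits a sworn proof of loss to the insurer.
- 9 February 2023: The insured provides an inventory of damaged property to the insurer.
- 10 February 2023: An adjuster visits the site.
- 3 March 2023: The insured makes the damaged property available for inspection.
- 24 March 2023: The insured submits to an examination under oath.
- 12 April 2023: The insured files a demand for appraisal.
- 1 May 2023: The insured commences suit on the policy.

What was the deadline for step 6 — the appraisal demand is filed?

13 April 2023

Step 6 runs from 24 March 2023, when the examination under oath is completed. The window is 10–20 days after 24 March 2023; it closes on 13 April 2023.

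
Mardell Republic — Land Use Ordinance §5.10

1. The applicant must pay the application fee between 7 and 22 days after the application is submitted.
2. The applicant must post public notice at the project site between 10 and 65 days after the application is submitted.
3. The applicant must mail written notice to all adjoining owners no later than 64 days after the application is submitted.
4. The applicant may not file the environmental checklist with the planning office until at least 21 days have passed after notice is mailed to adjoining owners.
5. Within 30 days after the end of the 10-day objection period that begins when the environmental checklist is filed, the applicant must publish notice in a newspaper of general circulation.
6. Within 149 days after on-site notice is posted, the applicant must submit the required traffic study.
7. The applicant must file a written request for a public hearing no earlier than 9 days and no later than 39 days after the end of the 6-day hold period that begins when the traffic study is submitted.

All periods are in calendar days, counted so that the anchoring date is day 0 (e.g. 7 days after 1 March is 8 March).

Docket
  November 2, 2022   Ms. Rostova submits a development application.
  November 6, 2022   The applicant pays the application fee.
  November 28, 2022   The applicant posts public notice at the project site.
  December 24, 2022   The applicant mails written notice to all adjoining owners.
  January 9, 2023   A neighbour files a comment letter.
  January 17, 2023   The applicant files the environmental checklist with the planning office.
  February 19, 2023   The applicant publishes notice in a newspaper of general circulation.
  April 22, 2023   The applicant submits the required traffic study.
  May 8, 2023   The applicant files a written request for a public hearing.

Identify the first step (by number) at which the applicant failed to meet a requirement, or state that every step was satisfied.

Step 1

(1) the permitted window runs from November 2, 2022 + 7 = November 9, 2022 to November 2, 2022 + 22 = November 24, 2022; done November 6, 2022 — 3 days before the window opened.
That is the first point of non-compliance.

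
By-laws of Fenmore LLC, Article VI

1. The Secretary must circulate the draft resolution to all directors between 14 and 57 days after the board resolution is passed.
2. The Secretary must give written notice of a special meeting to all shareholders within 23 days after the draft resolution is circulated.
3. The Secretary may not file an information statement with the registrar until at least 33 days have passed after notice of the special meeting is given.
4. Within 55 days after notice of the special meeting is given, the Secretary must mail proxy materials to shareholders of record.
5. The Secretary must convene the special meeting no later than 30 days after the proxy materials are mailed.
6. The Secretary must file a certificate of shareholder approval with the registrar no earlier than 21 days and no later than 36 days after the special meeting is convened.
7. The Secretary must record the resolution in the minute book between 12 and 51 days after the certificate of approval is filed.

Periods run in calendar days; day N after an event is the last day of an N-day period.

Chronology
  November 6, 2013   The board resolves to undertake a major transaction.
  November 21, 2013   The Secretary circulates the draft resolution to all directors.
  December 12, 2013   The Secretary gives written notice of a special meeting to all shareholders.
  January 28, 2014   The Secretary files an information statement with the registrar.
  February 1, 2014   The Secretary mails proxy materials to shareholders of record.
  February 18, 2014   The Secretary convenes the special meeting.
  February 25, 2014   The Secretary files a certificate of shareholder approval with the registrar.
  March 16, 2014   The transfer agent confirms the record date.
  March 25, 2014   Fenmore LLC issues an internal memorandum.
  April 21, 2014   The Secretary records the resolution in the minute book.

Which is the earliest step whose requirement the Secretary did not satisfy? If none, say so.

Step 1: the window is 14–57 days after November 6, 2013 (when the board resolution is passed), so November 20, 2013 through January 2, 2014; done November 21, 2013, which is between those dates.
Step 2: 23 days after November 21, 2013 (when the draft resolution is circulated) is December 14, 2013; completed December 12, 2013, before the deadline.
Step 3: the earliest permitted date is 33 days after December 12, 2013 (when notice of the special meeting is given), i.e. January 14, 2014; done January 28, 2014, after the minimum wait.
Step 4: 55 days after December 12, 2013 (when notice of the special meeting is given) is February 5, 2014; done February 1, 2014 — timely.
Step 5: 30 days after February 1, 2014 (when the proxy materials are mailed) is March 3, 2014; done February 18, 2014 — timely.
Step 6: the window is 21–36 days after February 18, 2014 (when the special meeting is convened), so March 11, 2014 through March 26, 2014; done February 25, 2014 — 14 days before the window opened.

Step 6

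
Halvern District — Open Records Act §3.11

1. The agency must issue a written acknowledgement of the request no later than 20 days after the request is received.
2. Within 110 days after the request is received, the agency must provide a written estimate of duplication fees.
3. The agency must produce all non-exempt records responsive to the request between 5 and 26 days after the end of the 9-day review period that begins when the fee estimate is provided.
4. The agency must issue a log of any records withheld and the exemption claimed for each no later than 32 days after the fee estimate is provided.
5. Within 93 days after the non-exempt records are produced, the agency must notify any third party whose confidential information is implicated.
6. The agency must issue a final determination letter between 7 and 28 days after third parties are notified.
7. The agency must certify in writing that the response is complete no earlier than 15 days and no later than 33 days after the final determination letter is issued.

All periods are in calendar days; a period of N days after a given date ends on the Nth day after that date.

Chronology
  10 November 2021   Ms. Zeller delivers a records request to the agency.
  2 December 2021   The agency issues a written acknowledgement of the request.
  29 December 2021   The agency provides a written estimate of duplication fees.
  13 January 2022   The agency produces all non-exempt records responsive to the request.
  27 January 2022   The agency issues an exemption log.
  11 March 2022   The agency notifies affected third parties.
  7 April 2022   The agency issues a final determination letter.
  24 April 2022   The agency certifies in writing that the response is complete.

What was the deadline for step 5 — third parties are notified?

Step 5 runs from 13 January 2022, when the non-exempt records are produced. 93 days after 13 January 2022 is 16 April 2022.

16 April 2022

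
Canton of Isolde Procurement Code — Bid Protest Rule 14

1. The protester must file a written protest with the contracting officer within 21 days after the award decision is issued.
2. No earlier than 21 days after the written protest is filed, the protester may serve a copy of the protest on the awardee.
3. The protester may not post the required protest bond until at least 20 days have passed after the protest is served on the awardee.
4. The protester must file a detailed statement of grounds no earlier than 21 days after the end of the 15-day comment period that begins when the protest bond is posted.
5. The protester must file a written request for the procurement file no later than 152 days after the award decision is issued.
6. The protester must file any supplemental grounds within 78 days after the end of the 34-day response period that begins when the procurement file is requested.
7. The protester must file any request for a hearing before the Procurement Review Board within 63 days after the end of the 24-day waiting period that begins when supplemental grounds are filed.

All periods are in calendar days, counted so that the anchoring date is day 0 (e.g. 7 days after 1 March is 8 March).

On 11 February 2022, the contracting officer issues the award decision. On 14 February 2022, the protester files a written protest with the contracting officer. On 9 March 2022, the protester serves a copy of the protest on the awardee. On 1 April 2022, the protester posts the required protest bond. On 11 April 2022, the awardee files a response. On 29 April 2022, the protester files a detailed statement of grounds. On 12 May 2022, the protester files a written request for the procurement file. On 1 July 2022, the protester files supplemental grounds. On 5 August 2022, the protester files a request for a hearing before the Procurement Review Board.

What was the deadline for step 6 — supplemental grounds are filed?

1 September 2022

The procurement file is requested on 12 May 2022; the 34-day response period therefore ends 15 June 2022, and step 6 runs from that date. 78 days after 15 June 2022 is 1 September 2022.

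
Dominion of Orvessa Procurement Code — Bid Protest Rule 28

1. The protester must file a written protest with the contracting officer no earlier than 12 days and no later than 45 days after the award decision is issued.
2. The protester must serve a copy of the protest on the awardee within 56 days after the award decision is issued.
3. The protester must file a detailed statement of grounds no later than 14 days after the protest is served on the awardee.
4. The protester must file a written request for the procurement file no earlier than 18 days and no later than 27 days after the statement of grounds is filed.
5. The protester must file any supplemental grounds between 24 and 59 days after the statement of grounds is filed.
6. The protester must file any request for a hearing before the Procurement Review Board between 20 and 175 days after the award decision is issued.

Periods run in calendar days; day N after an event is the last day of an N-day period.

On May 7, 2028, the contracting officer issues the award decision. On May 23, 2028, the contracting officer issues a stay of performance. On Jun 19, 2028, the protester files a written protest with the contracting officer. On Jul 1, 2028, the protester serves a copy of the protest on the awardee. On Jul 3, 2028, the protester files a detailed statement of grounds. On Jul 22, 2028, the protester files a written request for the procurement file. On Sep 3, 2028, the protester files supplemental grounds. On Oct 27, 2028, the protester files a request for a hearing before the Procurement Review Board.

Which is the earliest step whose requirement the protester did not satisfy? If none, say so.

Step 5

(1) the permitted window runs from May 7, 2028 + 12 = May 19, 2028 to May 7, 2028 + 45 = Jun 21, 2028; done Jun 19, 2028, which is between those dates.
(2) due by May 7, 2028 + 56 days = Jul 2, 2028; done Jul 1, 2028 — timely.
(3) due by Jul 1, 2028 + 14 days = Jul 15, 2028; Jul 3, 2028 is within that limit.
(4) the permitted window runs from Jul 3, 2028 + 18 = Jul 21, 2028 to Jul 3, 2028 + 27 = Jul 30, 2028; done Jul 22, 2028 — within the window.
(5) the permitted window runs from Jul 3, 2028 + 24 = Jul 27, 2028 to Jul 3, 2028 + 59 = Aug 31, 2028; Sep 3, 2028 is 3 days past the end of the window.
The analysis stops there.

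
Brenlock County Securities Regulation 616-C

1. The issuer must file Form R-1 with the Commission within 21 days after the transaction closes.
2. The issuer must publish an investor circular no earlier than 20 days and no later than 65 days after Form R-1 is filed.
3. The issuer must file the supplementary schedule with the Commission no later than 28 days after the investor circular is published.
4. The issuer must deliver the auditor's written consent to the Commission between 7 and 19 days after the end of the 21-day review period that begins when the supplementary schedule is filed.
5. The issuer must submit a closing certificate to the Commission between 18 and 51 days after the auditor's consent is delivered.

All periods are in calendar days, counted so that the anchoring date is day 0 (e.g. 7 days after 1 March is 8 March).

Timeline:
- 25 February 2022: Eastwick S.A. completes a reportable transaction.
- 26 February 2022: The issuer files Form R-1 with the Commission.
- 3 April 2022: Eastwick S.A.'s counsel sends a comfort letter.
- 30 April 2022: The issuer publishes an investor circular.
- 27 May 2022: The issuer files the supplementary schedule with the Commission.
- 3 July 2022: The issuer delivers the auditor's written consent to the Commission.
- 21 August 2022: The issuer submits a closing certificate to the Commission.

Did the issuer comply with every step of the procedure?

Yes

Step 1: 21 days after 25 February 2022 (when the transaction closes) is 18 March 2022; done 26 February 2022 — timely.
Step 2: the window is 20–65 days after 26 February 2022 (when Form R-1 is filed), so 18 March 2022 through 2 May 2022; done 30 April 2022, which is between those dates.
Step 3: 28 days after 30 April 2022 (when the investor circular is published) is 28 May 2022; completed 27 May 2022, before the deadline.
Step 4: the window is 7–19 days after 17 June 2022 (end of the 21-day review period, which began when the supplementary schedule is filed on 27 May 2022), so 24 June 2022 through 6 July 2022; done 3 July 2022 — within the window.
Step 5: the window is 18–51 days after 3 July 2022 (when the auditor's consent is delivered), so 21 July 2022 through 23 August 2022; done 21 August 2022 — within the window.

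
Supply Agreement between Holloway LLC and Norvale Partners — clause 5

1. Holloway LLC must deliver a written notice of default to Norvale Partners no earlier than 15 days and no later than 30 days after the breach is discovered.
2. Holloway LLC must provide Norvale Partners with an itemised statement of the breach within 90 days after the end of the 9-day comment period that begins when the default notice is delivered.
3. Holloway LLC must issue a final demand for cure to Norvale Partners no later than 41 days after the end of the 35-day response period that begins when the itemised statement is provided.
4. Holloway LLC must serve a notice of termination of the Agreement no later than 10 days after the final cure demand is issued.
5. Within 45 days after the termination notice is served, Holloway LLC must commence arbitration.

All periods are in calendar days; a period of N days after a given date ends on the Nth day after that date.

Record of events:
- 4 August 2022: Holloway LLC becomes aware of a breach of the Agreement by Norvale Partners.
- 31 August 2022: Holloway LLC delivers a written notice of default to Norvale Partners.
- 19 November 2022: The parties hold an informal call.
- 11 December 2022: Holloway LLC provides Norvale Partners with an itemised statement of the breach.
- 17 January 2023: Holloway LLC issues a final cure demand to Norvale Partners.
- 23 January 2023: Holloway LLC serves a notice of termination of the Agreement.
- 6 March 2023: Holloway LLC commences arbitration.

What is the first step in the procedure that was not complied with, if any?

Step 1: the window is 15–30 days after 4 August 2022 (when the breach is discovered), so 19 August 2022 through 3 September 2022; done 31 August 2022 — within the window.
Step 2: 90 days after 9 September 2022 (end of the 9-day comment period, which began when the default notice is delivered on 31 August 2022) is 8 December 2022; 11 December 2022 misses that deadline by 3 days.

Step 2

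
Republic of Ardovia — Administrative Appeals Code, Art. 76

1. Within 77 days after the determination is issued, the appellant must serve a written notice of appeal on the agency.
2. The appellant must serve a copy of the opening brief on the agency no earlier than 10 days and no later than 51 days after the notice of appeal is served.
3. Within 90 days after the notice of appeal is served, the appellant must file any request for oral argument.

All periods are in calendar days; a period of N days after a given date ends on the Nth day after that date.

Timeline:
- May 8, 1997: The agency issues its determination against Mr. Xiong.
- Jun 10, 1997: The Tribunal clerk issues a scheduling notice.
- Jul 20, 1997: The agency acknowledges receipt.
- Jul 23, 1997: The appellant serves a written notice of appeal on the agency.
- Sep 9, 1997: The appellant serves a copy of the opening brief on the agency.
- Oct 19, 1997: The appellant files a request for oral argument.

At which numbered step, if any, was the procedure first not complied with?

None — every step was satisfied

Step 1 — counting 77 days from May 8, 1997 (when the determination is issued) gives a deadline of Jul 24, 1997; done Jul 23, 1997 — timely.
Step 2 — 10 and 51 days from Jul 23, 1997 (when the notice of appeal is served) are Aug 2, 1997 and Sep 12, 1997 respectively; done Sep 9, 1997, which is between those dates.
Step 3 — counting 90 days from Jul 23, 1997 (when the notice of appeal is served) gives a deadline of Oct 21, 1997; done Oct 19, 1997 — timely.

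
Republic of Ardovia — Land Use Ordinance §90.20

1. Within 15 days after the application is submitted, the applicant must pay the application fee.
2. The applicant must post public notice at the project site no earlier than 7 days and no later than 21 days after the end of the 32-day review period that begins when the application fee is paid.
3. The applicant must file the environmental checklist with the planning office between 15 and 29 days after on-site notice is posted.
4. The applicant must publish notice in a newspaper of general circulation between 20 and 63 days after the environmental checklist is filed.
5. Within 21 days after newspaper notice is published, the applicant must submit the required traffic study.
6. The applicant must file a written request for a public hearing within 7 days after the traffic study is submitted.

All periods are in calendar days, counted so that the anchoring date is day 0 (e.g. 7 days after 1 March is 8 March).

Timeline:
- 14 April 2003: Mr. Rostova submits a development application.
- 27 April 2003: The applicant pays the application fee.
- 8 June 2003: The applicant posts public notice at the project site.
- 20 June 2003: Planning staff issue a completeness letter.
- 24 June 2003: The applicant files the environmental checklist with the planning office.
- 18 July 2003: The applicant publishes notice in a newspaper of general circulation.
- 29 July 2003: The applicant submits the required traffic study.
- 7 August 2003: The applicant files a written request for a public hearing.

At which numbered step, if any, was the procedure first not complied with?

Step 1: 15 days after 14 April 2003 (when the application is submitted) is 29 April 2003; done 27 April 2003 — timely.
Step 2: the window is 7–21 days after 29 May 2003 (end of the 32-day review period, which began when the application fee is paid on 27 April 2003), so 5 June 2003 through 19 June 2003; done 8 June 2003 — within the window.
Step 3: the window is 15–29 days after 8 June 2003 (when on-site notice is posted), so 23 June 2003 through 7 July 2003; 24 June 2003 falls inside that range.
Step 4: the window is 20–63 days after 24 June 2003 (when the environmental checklist is filed), so 14 July 2003 through 26 August 2003; 18 July 2003 falls inside that range.
Step 5: 21 days after 18 July 2003 (when newspaper notice is published) is 8 August 2003; done 29 July 2003 — timely.
Step 6: 7 days after 29 July 2003 (when the traffic study is submitted) is 5 August 2003; not done until 7 August 2003, 2 days after the deadline.

Step 6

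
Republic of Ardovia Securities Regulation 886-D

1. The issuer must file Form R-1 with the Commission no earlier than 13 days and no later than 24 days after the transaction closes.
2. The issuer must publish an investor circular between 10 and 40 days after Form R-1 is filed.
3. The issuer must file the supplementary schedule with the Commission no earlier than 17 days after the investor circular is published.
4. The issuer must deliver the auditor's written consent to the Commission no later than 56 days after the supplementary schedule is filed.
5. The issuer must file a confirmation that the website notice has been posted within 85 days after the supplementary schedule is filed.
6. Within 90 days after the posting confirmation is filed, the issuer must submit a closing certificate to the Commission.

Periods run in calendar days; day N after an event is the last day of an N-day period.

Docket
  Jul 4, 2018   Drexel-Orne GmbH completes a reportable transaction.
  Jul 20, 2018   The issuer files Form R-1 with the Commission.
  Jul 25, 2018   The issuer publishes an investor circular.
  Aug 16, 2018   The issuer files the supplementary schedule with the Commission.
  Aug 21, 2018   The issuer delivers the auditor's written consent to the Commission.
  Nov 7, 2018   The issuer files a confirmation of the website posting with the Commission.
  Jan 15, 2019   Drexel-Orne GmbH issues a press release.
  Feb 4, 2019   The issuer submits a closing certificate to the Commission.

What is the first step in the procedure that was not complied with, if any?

(1) the permitted window runs from Jul 4, 2018 + 13 = Jul 17, 2018 to Jul 4, 2018 + 24 = Jul 28, 2018; done Jul 20, 2018 — within the window.
(2) the permitted window runs from Jul 20, 2018 + 10 = Jul 30, 2018 to Jul 20, 2018 + 40 = Aug 29, 2018; Jul 25, 2018 is 5 days too early.

Step 2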